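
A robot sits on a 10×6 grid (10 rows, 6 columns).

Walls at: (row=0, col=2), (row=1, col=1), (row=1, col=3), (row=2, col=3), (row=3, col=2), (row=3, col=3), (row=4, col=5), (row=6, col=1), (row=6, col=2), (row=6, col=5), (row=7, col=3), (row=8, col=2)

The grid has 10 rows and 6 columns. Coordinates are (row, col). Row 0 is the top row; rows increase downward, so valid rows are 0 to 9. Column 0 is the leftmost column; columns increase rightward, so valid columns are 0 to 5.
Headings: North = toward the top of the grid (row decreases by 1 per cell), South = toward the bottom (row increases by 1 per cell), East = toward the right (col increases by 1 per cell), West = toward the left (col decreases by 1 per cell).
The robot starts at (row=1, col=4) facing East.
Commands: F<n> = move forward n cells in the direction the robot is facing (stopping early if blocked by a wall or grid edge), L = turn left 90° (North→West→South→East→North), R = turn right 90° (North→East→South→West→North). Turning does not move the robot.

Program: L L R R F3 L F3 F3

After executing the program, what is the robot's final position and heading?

Start: (row=1, col=4), facing East
  L: turn left, now facing North
  L: turn left, now facing West
  R: turn right, now facing North
  R: turn right, now facing East
  F3: move forward 1/3 (blocked), now at (row=1, col=5)
  L: turn left, now facing North
  F3: move forward 1/3 (blocked), now at (row=0, col=5)
  F3: move forward 0/3 (blocked), now at (row=0, col=5)
Final: (row=0, col=5), facing North

Answer: Final position: (row=0, col=5), facing North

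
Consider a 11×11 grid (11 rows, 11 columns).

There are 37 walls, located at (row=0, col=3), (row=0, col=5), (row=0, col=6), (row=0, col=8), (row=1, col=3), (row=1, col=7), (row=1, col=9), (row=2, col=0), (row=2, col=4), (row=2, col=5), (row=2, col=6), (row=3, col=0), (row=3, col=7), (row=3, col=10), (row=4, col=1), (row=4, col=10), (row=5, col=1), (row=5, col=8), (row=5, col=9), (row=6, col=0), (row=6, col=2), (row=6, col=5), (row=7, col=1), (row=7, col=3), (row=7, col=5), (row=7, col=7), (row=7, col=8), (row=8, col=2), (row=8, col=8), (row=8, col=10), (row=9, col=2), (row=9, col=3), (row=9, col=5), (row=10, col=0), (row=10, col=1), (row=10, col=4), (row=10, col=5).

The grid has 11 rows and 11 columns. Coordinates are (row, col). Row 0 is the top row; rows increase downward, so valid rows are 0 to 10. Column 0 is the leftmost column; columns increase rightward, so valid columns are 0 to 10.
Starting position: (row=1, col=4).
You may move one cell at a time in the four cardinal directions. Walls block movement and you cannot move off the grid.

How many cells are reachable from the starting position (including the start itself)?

BFS flood-fill from (row=1, col=4):
  Distance 0: (row=1, col=4)
  Distance 1: (row=0, col=4), (row=1, col=5)
  Distance 2: (row=1, col=6)
Total reachable: 4 (grid has 84 open cells total)

Answer: Reachable cells: 4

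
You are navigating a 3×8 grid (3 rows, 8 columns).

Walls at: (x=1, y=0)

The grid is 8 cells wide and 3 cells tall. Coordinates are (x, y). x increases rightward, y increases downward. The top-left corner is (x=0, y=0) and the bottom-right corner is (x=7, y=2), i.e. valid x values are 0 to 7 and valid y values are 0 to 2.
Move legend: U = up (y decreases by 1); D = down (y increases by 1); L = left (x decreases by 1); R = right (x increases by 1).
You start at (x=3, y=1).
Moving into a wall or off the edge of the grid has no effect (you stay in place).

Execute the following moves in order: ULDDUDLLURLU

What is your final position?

Start: (x=3, y=1)
  U (up): (x=3, y=1) -> (x=3, y=0)
  L (left): (x=3, y=0) -> (x=2, y=0)
  D (down): (x=2, y=0) -> (x=2, y=1)
  D (down): (x=2, y=1) -> (x=2, y=2)
  U (up): (x=2, y=2) -> (x=2, y=1)
  D (down): (x=2, y=1) -> (x=2, y=2)
  L (left): (x=2, y=2) -> (x=1, y=2)
  L (left): (x=1, y=2) -> (x=0, y=2)
  U (up): (x=0, y=2) -> (x=0, y=1)
  R (right): (x=0, y=1) -> (x=1, y=1)
  L (left): (x=1, y=1) -> (x=0, y=1)
  U (up): (x=0, y=1) -> (x=0, y=0)
Final: (x=0, y=0)

Answer: Final position: (x=0, y=0)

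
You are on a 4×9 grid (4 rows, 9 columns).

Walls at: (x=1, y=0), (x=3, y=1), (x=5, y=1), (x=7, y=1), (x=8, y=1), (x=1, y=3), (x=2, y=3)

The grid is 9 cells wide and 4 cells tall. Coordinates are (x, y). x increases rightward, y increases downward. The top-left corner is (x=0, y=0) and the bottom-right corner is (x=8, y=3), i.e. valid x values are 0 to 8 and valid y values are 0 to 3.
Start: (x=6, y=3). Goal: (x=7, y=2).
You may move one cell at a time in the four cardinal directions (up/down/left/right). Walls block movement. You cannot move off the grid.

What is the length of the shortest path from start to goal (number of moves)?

Answer: Shortest path length: 2

Derivation:
BFS from (x=6, y=3) until reaching (x=7, y=2):
  Distance 0: (x=6, y=3)
  Distance 1: (x=6, y=2), (x=5, y=3), (x=7, y=3)
  Distance 2: (x=6, y=1), (x=5, y=2), (x=7, y=2), (x=4, y=3), (x=8, y=3)  <- goal reached here
One shortest path (2 moves): (x=6, y=3) -> (x=7, y=3) -> (x=7, y=2)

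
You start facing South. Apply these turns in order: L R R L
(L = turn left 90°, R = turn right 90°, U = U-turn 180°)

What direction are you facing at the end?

Start: South
  L (left (90° counter-clockwise)) -> East
  R (right (90° clockwise)) -> South
  R (right (90° clockwise)) -> West
  L (left (90° counter-clockwise)) -> South
Final: South

Answer: Final heading: South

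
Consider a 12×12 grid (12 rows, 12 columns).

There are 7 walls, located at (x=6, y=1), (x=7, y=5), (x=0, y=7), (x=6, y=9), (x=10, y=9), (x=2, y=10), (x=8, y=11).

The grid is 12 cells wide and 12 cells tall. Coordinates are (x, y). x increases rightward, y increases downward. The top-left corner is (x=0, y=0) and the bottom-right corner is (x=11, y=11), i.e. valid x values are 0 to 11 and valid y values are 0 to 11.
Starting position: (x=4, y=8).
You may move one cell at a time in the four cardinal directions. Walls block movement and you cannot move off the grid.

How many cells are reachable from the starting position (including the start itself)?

BFS flood-fill from (x=4, y=8):
  Distance 0: (x=4, y=8)
  Distance 1: (x=4, y=7), (x=3, y=8), (x=5, y=8), (x=4, y=9)
  Distance 2: (x=4, y=6), (x=3, y=7), (x=5, y=7), (x=2, y=8), (x=6, y=8), (x=3, y=9), (x=5, y=9), (x=4, y=10)
  Distance 3: (x=4, y=5), (x=3, y=6), (x=5, y=6), (x=2, y=7), (x=6, y=7), (x=1, y=8), (x=7, y=8), (x=2, y=9), (x=3, y=10), (x=5, y=10), (x=4, y=11)
  Distance 4: (x=4, y=4), (x=3, y=5), (x=5, y=5), (x=2, y=6), (x=6, y=6), (x=1, y=7), (x=7, y=7), (x=0, y=8), (x=8, y=8), (x=1, y=9), (x=7, y=9), (x=6, y=10), (x=3, y=11), (x=5, y=11)
  Distance 5: (x=4, y=3), (x=3, y=4), (x=5, y=4), (x=2, y=5), (x=6, y=5), (x=1, y=6), (x=7, y=6), (x=8, y=7), (x=9, y=8), (x=0, y=9), (x=8, y=9), (x=1, y=10), (x=7, y=10), (x=2, y=11), (x=6, y=11)
  Distance 6: (x=4, y=2), (x=3, y=3), (x=5, y=3), (x=2, y=4), (x=6, y=4), (x=1, y=5), (x=0, y=6), (x=8, y=6), (x=9, y=7), (x=10, y=8), (x=9, y=9), (x=0, y=10), (x=8, y=10), (x=1, y=11), (x=7, y=11)
  Distance 7: (x=4, y=1), (x=3, y=2), (x=5, y=2), (x=2, y=3), (x=6, y=3), (x=1, y=4), (x=7, y=4), (x=0, y=5), (x=8, y=5), (x=9, y=6), (x=10, y=7), (x=11, y=8), (x=9, y=10), (x=0, y=11)
  Distance 8: (x=4, y=0), (x=3, y=1), (x=5, y=1), (x=2, y=2), (x=6, y=2), (x=1, y=3), (x=7, y=3), (x=0, y=4), (x=8, y=4), (x=9, y=5), (x=10, y=6), (x=11, y=7), (x=11, y=9), (x=10, y=10), (x=9, y=11)
  Distance 9: (x=3, y=0), (x=5, y=0), (x=2, y=1), (x=1, y=2), (x=7, y=2), (x=0, y=3), (x=8, y=3), (x=9, y=4), (x=10, y=5), (x=11, y=6), (x=11, y=10), (x=10, y=11)
  Distance 10: (x=2, y=0), (x=6, y=0), (x=1, y=1), (x=7, y=1), (x=0, y=2), (x=8, y=2), (x=9, y=3), (x=10, y=4), (x=11, y=5), (x=11, y=11)
  Distance 11: (x=1, y=0), (x=7, y=0), (x=0, y=1), (x=8, y=1), (x=9, y=2), (x=10, y=3), (x=11, y=4)
  Distance 12: (x=0, y=0), (x=8, y=0), (x=9, y=1), (x=10, y=2), (x=11, y=3)
  Distance 13: (x=9, y=0), (x=10, y=1), (x=11, y=2)
  Distance 14: (x=10, y=0), (x=11, y=1)
  Distance 15: (x=11, y=0)
Total reachable: 137 (grid has 137 open cells total)

Answer: Reachable cells: 137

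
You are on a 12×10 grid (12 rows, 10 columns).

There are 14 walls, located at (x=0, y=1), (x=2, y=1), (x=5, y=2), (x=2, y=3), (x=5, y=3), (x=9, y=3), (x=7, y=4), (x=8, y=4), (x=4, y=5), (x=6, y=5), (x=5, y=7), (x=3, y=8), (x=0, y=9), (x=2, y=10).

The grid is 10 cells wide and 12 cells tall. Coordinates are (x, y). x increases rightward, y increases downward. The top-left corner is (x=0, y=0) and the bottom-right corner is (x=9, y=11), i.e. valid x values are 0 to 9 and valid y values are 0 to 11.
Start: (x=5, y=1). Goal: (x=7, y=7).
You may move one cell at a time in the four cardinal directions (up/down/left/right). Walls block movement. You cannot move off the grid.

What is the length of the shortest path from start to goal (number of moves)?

BFS from (x=5, y=1) until reaching (x=7, y=7):
  Distance 0: (x=5, y=1)
  Distance 1: (x=5, y=0), (x=4, y=1), (x=6, y=1)
  Distance 2: (x=4, y=0), (x=6, y=0), (x=3, y=1), (x=7, y=1), (x=4, y=2), (x=6, y=2)
  Distance 3: (x=3, y=0), (x=7, y=0), (x=8, y=1), (x=3, y=2), (x=7, y=2), (x=4, y=3), (x=6, y=3)
  Distance 4: (x=2, y=0), (x=8, y=0), (x=9, y=1), (x=2, y=2), (x=8, y=2), (x=3, y=3), (x=7, y=3), (x=4, y=4), (x=6, y=4)
  Distance 5: (x=1, y=0), (x=9, y=0), (x=1, y=2), (x=9, y=2), (x=8, y=3), (x=3, y=4), (x=5, y=4)
  Distance 6: (x=0, y=0), (x=1, y=1), (x=0, y=2), (x=1, y=3), (x=2, y=4), (x=3, y=5), (x=5, y=5)
  Distance 7: (x=0, y=3), (x=1, y=4), (x=2, y=5), (x=3, y=6), (x=5, y=6)
  Distance 8: (x=0, y=4), (x=1, y=5), (x=2, y=6), (x=4, y=6), (x=6, y=6), (x=3, y=7)
  Distance 9: (x=0, y=5), (x=1, y=6), (x=7, y=6), (x=2, y=7), (x=4, y=7), (x=6, y=7)
  Distance 10: (x=7, y=5), (x=0, y=6), (x=8, y=6), (x=1, y=7), (x=7, y=7), (x=2, y=8), (x=4, y=8), (x=6, y=8)  <- goal reached here
One shortest path (10 moves): (x=5, y=1) -> (x=6, y=1) -> (x=6, y=2) -> (x=6, y=3) -> (x=6, y=4) -> (x=5, y=4) -> (x=5, y=5) -> (x=5, y=6) -> (x=6, y=6) -> (x=7, y=6) -> (x=7, y=7)

Answer: Shortest path length: 10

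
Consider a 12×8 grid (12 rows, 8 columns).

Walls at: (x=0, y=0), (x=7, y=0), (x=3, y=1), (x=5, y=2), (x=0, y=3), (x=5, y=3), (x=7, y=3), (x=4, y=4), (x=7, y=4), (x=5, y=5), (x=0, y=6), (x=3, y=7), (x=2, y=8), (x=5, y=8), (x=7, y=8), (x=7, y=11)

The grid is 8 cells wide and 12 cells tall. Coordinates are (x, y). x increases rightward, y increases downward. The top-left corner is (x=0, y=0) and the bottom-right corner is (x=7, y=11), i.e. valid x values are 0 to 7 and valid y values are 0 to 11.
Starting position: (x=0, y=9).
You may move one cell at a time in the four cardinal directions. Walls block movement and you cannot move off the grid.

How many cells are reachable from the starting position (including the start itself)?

BFS flood-fill from (x=0, y=9):
  Distance 0: (x=0, y=9)
  Distance 1: (x=0, y=8), (x=1, y=9), (x=0, y=10)
  Distance 2: (x=0, y=7), (x=1, y=8), (x=2, y=9), (x=1, y=10), (x=0, y=11)
  Distance 3: (x=1, y=7), (x=3, y=9), (x=2, y=10), (x=1, y=11)
  Distance 4: (x=1, y=6), (x=2, y=7), (x=3, y=8), (x=4, y=9), (x=3, y=10), (x=2, y=11)
  Distance 5: (x=1, y=5), (x=2, y=6), (x=4, y=8), (x=5, y=9), (x=4, y=10), (x=3, y=11)
  Distance 6: (x=1, y=4), (x=0, y=5), (x=2, y=5), (x=3, y=6), (x=4, y=7), (x=6, y=9), (x=5, y=10), (x=4, y=11)
  Distance 7: (x=1, y=3), (x=0, y=4), (x=2, y=4), (x=3, y=5), (x=4, y=6), (x=5, y=7), (x=6, y=8), (x=7, y=9), (x=6, y=10), (x=5, y=11)
  Distance 8: (x=1, y=2), (x=2, y=3), (x=3, y=4), (x=4, y=5), (x=5, y=6), (x=6, y=7), (x=7, y=10), (x=6, y=11)
  Distance 9: (x=1, y=1), (x=0, y=2), (x=2, y=2), (x=3, y=3), (x=6, y=6), (x=7, y=7)
  Distance 10: (x=1, y=0), (x=0, y=1), (x=2, y=1), (x=3, y=2), (x=4, y=3), (x=6, y=5), (x=7, y=6)
  Distance 11: (x=2, y=0), (x=4, y=2), (x=6, y=4), (x=7, y=5)
  Distance 12: (x=3, y=0), (x=4, y=1), (x=6, y=3), (x=5, y=4)
  Distance 13: (x=4, y=0), (x=5, y=1), (x=6, y=2)
  Distance 14: (x=5, y=0), (x=6, y=1), (x=7, y=2)
  Distance 15: (x=6, y=0), (x=7, y=1)
Total reachable: 80 (grid has 80 open cells total)

Answer: Reachable cells: 80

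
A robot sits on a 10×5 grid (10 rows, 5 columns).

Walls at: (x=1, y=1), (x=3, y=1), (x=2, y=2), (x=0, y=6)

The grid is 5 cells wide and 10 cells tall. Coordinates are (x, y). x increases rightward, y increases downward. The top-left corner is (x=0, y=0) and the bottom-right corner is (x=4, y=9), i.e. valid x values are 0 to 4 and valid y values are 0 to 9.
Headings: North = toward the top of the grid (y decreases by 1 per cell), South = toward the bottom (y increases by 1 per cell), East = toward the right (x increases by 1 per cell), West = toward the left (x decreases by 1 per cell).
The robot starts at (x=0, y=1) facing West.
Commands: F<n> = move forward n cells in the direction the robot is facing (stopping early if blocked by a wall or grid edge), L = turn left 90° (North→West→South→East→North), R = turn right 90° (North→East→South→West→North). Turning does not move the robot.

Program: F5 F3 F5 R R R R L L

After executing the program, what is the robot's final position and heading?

Answer: Final position: (x=0, y=1), facing East

Derivation:
Start: (x=0, y=1), facing West
  F5: move forward 0/5 (blocked), now at (x=0, y=1)
  F3: move forward 0/3 (blocked), now at (x=0, y=1)
  F5: move forward 0/5 (blocked), now at (x=0, y=1)
  R: turn right, now facing North
  R: turn right, now facing East
  R: turn right, now facing South
  R: turn right, now facing West
  L: turn left, now facing South
  L: turn left, now facing East
Final: (x=0, y=1), facing East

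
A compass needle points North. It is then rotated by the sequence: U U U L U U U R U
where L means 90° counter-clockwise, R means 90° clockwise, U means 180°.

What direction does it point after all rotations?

Start: North
  U (U-turn (180°)) -> South
  U (U-turn (180°)) -> North
  U (U-turn (180°)) -> South
  L (left (90° counter-clockwise)) -> East
  U (U-turn (180°)) -> West
  U (U-turn (180°)) -> East
  U (U-turn (180°)) -> West
  R (right (90° clockwise)) -> North
  U (U-turn (180°)) -> South
Final: South

Answer: Final heading: South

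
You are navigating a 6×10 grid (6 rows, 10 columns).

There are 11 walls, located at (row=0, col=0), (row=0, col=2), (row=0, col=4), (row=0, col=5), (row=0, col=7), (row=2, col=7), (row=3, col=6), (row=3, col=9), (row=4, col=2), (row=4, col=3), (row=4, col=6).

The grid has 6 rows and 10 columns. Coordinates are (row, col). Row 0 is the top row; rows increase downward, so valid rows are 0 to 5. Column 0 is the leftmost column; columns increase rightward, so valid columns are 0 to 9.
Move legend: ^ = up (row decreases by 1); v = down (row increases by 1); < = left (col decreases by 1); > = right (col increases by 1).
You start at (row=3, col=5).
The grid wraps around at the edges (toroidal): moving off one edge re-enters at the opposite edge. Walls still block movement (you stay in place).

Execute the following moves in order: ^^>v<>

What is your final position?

Start: (row=3, col=5)
  ^ (up): (row=3, col=5) -> (row=2, col=5)
  ^ (up): (row=2, col=5) -> (row=1, col=5)
  > (right): (row=1, col=5) -> (row=1, col=6)
  v (down): (row=1, col=6) -> (row=2, col=6)
  < (left): (row=2, col=6) -> (row=2, col=5)
  > (right): (row=2, col=5) -> (row=2, col=6)
Final: (row=2, col=6)

Answer: Final position: (row=2, col=6)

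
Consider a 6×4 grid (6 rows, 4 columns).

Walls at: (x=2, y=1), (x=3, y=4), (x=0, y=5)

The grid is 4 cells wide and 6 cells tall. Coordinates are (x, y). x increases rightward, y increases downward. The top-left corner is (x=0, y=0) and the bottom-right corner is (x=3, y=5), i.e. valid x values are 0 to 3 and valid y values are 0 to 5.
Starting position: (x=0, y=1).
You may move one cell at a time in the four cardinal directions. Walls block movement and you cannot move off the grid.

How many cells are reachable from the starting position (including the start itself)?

Answer: Reachable cells: 21

Derivation:
BFS flood-fill from (x=0, y=1):
  Distance 0: (x=0, y=1)
  Distance 1: (x=0, y=0), (x=1, y=1), (x=0, y=2)
  Distance 2: (x=1, y=0), (x=1, y=2), (x=0, y=3)
  Distance 3: (x=2, y=0), (x=2, y=2), (x=1, y=3), (x=0, y=4)
  Distance 4: (x=3, y=0), (x=3, y=2), (x=2, y=3), (x=1, y=4)
  Distance 5: (x=3, y=1), (x=3, y=3), (x=2, y=4), (x=1, y=5)
  Distance 6: (x=2, y=5)
  Distance 7: (x=3, y=5)
Total reachable: 21 (grid has 21 open cells total)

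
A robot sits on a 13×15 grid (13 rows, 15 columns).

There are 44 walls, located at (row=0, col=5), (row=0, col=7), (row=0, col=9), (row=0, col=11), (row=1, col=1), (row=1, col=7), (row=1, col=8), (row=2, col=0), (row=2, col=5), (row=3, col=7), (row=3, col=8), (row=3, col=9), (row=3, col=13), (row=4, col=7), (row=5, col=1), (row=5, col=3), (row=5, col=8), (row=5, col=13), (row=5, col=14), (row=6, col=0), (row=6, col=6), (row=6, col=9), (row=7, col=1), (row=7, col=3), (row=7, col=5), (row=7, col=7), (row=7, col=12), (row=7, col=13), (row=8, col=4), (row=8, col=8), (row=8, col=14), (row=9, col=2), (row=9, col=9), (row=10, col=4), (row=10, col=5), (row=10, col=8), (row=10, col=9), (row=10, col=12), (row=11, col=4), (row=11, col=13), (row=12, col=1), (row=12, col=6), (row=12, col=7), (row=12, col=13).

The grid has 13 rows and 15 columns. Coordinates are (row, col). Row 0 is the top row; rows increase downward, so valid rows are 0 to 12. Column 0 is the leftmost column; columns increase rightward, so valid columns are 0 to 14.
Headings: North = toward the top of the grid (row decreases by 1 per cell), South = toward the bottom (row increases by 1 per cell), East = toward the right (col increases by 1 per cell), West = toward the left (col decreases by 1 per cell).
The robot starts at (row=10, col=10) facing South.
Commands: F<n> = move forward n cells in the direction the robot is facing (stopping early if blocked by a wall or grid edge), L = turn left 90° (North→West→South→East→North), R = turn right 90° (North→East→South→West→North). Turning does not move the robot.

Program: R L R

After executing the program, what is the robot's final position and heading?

Start: (row=10, col=10), facing South
  R: turn right, now facing West
  L: turn left, now facing South
  R: turn right, now facing West
Final: (row=10, col=10), facing West

Answer: Final position: (row=10, col=10), facing West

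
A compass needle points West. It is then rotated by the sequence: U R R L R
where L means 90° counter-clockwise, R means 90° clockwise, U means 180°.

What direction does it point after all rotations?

Start: West
  U (U-turn (180°)) -> East
  R (right (90° clockwise)) -> South
  R (right (90° clockwise)) -> West
  L (left (90° counter-clockwise)) -> South
  R (right (90° clockwise)) -> West
Final: West

Answer: Final heading: West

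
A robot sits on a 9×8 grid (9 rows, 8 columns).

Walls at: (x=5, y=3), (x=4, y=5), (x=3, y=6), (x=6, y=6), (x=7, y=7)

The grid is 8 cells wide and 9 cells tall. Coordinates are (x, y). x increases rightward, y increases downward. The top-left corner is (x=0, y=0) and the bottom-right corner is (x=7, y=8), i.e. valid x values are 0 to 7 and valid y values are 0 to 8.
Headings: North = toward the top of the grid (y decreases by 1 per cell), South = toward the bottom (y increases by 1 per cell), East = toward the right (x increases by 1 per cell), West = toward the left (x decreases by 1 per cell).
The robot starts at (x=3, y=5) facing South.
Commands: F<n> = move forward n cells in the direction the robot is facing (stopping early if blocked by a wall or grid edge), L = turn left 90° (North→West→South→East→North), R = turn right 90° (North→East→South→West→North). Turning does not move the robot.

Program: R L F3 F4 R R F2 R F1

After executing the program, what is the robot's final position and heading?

Start: (x=3, y=5), facing South
  R: turn right, now facing West
  L: turn left, now facing South
  F3: move forward 0/3 (blocked), now at (x=3, y=5)
  F4: move forward 0/4 (blocked), now at (x=3, y=5)
  R: turn right, now facing West
  R: turn right, now facing North
  F2: move forward 2, now at (x=3, y=3)
  R: turn right, now facing East
  F1: move forward 1, now at (x=4, y=3)
Final: (x=4, y=3), facing East

Answer: Final position: (x=4, y=3), facing East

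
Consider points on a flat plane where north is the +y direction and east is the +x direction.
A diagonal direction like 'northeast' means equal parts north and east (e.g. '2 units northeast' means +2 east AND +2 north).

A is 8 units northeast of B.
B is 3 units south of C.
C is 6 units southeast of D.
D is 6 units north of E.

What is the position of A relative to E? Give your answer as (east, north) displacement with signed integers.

Answer: A is at (east=14, north=5) relative to E.

Derivation:
Place E at the origin (east=0, north=0).
  D is 6 units north of E: delta (east=+0, north=+6); D at (east=0, north=6).
  C is 6 units southeast of D: delta (east=+6, north=-6); C at (east=6, north=0).
  B is 3 units south of C: delta (east=+0, north=-3); B at (east=6, north=-3).
  A is 8 units northeast of B: delta (east=+8, north=+8); A at (east=14, north=5).
Therefore A relative to E: (east=14, north=5).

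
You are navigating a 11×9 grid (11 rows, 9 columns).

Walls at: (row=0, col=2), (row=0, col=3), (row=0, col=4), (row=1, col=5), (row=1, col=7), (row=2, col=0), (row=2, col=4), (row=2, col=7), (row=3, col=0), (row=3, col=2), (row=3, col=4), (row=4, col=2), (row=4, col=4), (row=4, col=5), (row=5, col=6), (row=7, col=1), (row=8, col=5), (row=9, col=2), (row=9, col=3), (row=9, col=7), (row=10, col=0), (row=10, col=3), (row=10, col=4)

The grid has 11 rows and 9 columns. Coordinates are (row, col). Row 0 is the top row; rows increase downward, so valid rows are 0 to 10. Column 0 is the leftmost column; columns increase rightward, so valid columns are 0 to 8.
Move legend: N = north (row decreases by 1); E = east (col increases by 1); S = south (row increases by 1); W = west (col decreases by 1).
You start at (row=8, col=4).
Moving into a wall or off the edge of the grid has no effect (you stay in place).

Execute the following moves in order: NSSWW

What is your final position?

Answer: Final position: (row=9, col=4)

Derivation:
Start: (row=8, col=4)
  N (north): (row=8, col=4) -> (row=7, col=4)
  S (south): (row=7, col=4) -> (row=8, col=4)
  S (south): (row=8, col=4) -> (row=9, col=4)
  W (west): blocked, stay at (row=9, col=4)
  W (west): blocked, stay at (row=9, col=4)
Final: (row=9, col=4)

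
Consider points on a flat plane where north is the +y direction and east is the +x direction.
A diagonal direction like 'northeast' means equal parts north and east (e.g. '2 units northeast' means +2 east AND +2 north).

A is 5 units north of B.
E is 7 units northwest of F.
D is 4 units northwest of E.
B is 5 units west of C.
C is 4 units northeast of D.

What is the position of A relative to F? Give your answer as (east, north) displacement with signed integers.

Answer: A is at (east=-12, north=20) relative to F.

Derivation:
Place F at the origin (east=0, north=0).
  E is 7 units northwest of F: delta (east=-7, north=+7); E at (east=-7, north=7).
  D is 4 units northwest of E: delta (east=-4, north=+4); D at (east=-11, north=11).
  C is 4 units northeast of D: delta (east=+4, north=+4); C at (east=-7, north=15).
  B is 5 units west of C: delta (east=-5, north=+0); B at (east=-12, north=15).
  A is 5 units north of B: delta (east=+0, north=+5); A at (east=-12, north=20).
Therefore A relative to F: (east=-12, north=20).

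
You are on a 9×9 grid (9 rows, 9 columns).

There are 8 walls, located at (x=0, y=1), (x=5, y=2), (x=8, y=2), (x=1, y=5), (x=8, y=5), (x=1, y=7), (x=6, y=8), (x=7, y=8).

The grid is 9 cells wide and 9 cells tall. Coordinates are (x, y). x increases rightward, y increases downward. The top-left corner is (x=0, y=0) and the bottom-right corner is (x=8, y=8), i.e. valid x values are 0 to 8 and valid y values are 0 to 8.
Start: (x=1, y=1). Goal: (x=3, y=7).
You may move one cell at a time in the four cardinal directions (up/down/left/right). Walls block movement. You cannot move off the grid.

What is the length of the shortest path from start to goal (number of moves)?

BFS from (x=1, y=1) until reaching (x=3, y=7):
  Distance 0: (x=1, y=1)
  Distance 1: (x=1, y=0), (x=2, y=1), (x=1, y=2)
  Distance 2: (x=0, y=0), (x=2, y=0), (x=3, y=1), (x=0, y=2), (x=2, y=2), (x=1, y=3)
  Distance 3: (x=3, y=0), (x=4, y=1), (x=3, y=2), (x=0, y=3), (x=2, y=3), (x=1, y=4)
  Distance 4: (x=4, y=0), (x=5, y=1), (x=4, y=2), (x=3, y=3), (x=0, y=4), (x=2, y=4)
  Distance 5: (x=5, y=0), (x=6, y=1), (x=4, y=3), (x=3, y=4), (x=0, y=5), (x=2, y=5)
  Distance 6: (x=6, y=0), (x=7, y=1), (x=6, y=2), (x=5, y=3), (x=4, y=4), (x=3, y=5), (x=0, y=6), (x=2, y=6)
  Distance 7: (x=7, y=0), (x=8, y=1), (x=7, y=2), (x=6, y=3), (x=5, y=4), (x=4, y=5), (x=1, y=6), (x=3, y=6), (x=0, y=7), (x=2, y=7)
  Distance 8: (x=8, y=0), (x=7, y=3), (x=6, y=4), (x=5, y=5), (x=4, y=6), (x=3, y=7), (x=0, y=8), (x=2, y=8)  <- goal reached here
One shortest path (8 moves): (x=1, y=1) -> (x=2, y=1) -> (x=3, y=1) -> (x=3, y=2) -> (x=3, y=3) -> (x=3, y=4) -> (x=3, y=5) -> (x=3, y=6) -> (x=3, y=7)

Answer: Shortest path length: 8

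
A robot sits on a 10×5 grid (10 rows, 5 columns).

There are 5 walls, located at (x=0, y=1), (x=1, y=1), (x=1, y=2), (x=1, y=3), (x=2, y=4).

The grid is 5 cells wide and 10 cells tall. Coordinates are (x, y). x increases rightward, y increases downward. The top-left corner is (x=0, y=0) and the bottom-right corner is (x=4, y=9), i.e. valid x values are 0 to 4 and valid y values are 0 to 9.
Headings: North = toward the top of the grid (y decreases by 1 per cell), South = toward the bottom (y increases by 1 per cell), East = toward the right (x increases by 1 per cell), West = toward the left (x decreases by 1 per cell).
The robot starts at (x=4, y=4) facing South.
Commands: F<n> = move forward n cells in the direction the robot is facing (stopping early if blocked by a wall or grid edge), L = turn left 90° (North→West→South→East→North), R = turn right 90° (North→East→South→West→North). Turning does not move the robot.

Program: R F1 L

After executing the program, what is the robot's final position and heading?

Answer: Final position: (x=3, y=4), facing South

Derivation:
Start: (x=4, y=4), facing South
  R: turn right, now facing West
  F1: move forward 1, now at (x=3, y=4)
  L: turn left, now facing South
Final: (x=3, y=4), facing South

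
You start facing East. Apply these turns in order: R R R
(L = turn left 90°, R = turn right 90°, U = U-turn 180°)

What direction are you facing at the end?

Answer: Final heading: North

Derivation:
Start: East
  R (right (90° clockwise)) -> South
  R (right (90° clockwise)) -> West
  R (right (90° clockwise)) -> North
Final: North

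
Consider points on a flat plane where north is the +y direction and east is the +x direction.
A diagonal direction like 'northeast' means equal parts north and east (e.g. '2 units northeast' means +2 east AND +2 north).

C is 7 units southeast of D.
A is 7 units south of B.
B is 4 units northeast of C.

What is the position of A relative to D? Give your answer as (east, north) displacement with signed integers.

Answer: A is at (east=11, north=-10) relative to D.

Derivation:
Place D at the origin (east=0, north=0).
  C is 7 units southeast of D: delta (east=+7, north=-7); C at (east=7, north=-7).
  B is 4 units northeast of C: delta (east=+4, north=+4); B at (east=11, north=-3).
  A is 7 units south of B: delta (east=+0, north=-7); A at (east=11, north=-10).
Therefore A relative to D: (east=11, north=-10).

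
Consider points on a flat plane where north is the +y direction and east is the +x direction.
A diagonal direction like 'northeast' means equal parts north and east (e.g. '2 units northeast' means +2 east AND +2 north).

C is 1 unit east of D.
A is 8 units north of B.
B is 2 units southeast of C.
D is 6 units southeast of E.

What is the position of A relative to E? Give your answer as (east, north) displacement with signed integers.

Place E at the origin (east=0, north=0).
  D is 6 units southeast of E: delta (east=+6, north=-6); D at (east=6, north=-6).
  C is 1 unit east of D: delta (east=+1, north=+0); C at (east=7, north=-6).
  B is 2 units southeast of C: delta (east=+2, north=-2); B at (east=9, north=-8).
  A is 8 units north of B: delta (east=+0, north=+8); A at (east=9, north=0).
Therefore A relative to E: (east=9, north=0).

Answer: A is at (east=9, north=0) relative to E.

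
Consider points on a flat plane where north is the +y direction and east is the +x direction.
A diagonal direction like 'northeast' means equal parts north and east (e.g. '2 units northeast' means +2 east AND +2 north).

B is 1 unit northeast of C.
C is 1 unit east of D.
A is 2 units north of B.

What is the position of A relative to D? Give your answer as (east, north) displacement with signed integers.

Answer: A is at (east=2, north=3) relative to D.

Derivation:
Place D at the origin (east=0, north=0).
  C is 1 unit east of D: delta (east=+1, north=+0); C at (east=1, north=0).
  B is 1 unit northeast of C: delta (east=+1, north=+1); B at (east=2, north=1).
  A is 2 units north of B: delta (east=+0, north=+2); A at (east=2, north=3).
Therefore A relative to D: (east=2, north=3).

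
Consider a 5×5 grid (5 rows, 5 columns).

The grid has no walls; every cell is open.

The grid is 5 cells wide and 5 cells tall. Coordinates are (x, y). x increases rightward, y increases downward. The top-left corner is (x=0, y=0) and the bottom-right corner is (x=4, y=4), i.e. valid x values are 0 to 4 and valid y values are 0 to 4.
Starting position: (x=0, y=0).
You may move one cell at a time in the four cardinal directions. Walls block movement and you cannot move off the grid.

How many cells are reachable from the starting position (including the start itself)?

Answer: Reachable cells: 25

Derivation:
BFS flood-fill from (x=0, y=0):
  Distance 0: (x=0, y=0)
  Distance 1: (x=1, y=0), (x=0, y=1)
  Distance 2: (x=2, y=0), (x=1, y=1), (x=0, y=2)
  Distance 3: (x=3, y=0), (x=2, y=1), (x=1, y=2), (x=0, y=3)
  Distance 4: (x=4, y=0), (x=3, y=1), (x=2, y=2), (x=1, y=3), (x=0, y=4)
  Distance 5: (x=4, y=1), (x=3, y=2), (x=2, y=3), (x=1, y=4)
  Distance 6: (x=4, y=2), (x=3, y=3), (x=2, y=4)
  Distance 7: (x=4, y=3), (x=3, y=4)
  Distance 8: (x=4, y=4)
Total reachable: 25 (grid has 25 open cells total)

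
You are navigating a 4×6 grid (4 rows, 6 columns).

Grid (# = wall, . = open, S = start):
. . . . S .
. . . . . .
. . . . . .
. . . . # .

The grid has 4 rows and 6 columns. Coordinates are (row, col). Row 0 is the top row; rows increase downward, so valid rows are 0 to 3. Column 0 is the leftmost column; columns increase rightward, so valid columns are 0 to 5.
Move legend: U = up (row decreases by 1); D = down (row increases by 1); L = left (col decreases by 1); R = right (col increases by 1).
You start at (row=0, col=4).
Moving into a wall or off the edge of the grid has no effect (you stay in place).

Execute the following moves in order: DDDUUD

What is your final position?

Start: (row=0, col=4)
  D (down): (row=0, col=4) -> (row=1, col=4)
  D (down): (row=1, col=4) -> (row=2, col=4)
  D (down): blocked, stay at (row=2, col=4)
  U (up): (row=2, col=4) -> (row=1, col=4)
  U (up): (row=1, col=4) -> (row=0, col=4)
  D (down): (row=0, col=4) -> (row=1, col=4)
Final: (row=1, col=4)

Answer: Final position: (row=1, col=4)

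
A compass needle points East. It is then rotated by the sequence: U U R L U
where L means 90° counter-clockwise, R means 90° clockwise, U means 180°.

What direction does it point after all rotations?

Start: East
  U (U-turn (180°)) -> West
  U (U-turn (180°)) -> East
  R (right (90° clockwise)) -> South
  L (left (90° counter-clockwise)) -> East
  U (U-turn (180°)) -> West
Final: West

Answer: Final heading: West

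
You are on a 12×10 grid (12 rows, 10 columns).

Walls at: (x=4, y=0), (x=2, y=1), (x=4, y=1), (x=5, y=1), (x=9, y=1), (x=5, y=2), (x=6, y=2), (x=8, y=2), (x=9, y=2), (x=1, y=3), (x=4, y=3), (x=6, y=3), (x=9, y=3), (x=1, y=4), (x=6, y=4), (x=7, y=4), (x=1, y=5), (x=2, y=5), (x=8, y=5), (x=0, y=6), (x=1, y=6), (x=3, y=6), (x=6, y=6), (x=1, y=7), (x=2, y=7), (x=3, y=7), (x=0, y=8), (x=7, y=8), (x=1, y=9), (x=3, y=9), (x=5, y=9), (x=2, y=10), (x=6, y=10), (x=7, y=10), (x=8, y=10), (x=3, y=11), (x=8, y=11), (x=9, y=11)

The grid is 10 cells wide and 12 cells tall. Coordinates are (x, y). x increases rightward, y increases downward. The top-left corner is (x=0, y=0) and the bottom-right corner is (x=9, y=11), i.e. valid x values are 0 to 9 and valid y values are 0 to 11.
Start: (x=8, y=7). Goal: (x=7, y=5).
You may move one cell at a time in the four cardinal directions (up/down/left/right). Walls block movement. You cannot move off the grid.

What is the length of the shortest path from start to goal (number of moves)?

BFS from (x=8, y=7) until reaching (x=7, y=5):
  Distance 0: (x=8, y=7)
  Distance 1: (x=8, y=6), (x=7, y=7), (x=9, y=7), (x=8, y=8)
  Distance 2: (x=7, y=6), (x=9, y=6), (x=6, y=7), (x=9, y=8), (x=8, y=9)
  Distance 3: (x=7, y=5), (x=9, y=5), (x=5, y=7), (x=6, y=8), (x=7, y=9), (x=9, y=9)  <- goal reached here
One shortest path (3 moves): (x=8, y=7) -> (x=7, y=7) -> (x=7, y=6) -> (x=7, y=5)

Answer: Shortest path length: 3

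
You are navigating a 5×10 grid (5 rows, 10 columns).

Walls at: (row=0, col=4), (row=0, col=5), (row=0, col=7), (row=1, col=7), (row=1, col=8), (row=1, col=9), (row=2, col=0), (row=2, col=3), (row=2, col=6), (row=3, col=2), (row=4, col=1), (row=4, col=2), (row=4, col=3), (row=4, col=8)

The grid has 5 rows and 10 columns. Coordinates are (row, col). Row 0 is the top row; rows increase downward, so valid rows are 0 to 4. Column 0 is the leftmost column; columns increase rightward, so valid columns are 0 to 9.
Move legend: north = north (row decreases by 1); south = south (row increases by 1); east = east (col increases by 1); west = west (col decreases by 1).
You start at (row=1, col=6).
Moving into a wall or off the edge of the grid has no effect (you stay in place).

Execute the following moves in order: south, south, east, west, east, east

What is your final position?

Start: (row=1, col=6)
  south (south): blocked, stay at (row=1, col=6)
  south (south): blocked, stay at (row=1, col=6)
  east (east): blocked, stay at (row=1, col=6)
  west (west): (row=1, col=6) -> (row=1, col=5)
  east (east): (row=1, col=5) -> (row=1, col=6)
  east (east): blocked, stay at (row=1, col=6)
Final: (row=1, col=6)

Answer: Final position: (row=1, col=6)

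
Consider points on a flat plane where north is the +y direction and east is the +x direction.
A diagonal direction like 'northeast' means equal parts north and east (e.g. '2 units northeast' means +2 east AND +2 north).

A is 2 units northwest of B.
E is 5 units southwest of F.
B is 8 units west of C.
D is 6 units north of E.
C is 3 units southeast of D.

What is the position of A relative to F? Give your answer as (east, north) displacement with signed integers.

Place F at the origin (east=0, north=0).
  E is 5 units southwest of F: delta (east=-5, north=-5); E at (east=-5, north=-5).
  D is 6 units north of E: delta (east=+0, north=+6); D at (east=-5, north=1).
  C is 3 units southeast of D: delta (east=+3, north=-3); C at (east=-2, north=-2).
  B is 8 units west of C: delta (east=-8, north=+0); B at (east=-10, north=-2).
  A is 2 units northwest of B: delta (east=-2, north=+2); A at (east=-12, north=0).
Therefore A relative to F: (east=-12, north=0).

Answer: A is at (east=-12, north=0) relative to F.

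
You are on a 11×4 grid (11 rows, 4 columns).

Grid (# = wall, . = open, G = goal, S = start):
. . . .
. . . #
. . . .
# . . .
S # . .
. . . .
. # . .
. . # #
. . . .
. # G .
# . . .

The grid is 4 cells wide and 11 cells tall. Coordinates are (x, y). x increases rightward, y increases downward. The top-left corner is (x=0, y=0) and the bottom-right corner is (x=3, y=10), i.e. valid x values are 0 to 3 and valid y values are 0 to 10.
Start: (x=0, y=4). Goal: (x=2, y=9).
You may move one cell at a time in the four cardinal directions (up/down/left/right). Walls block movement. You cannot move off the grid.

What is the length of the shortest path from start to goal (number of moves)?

Answer: Shortest path length: 7

Derivation:
BFS from (x=0, y=4) until reaching (x=2, y=9):
  Distance 0: (x=0, y=4)
  Distance 1: (x=0, y=5)
  Distance 2: (x=1, y=5), (x=0, y=6)
  Distance 3: (x=2, y=5), (x=0, y=7)
  Distance 4: (x=2, y=4), (x=3, y=5), (x=2, y=6), (x=1, y=7), (x=0, y=8)
  Distance 5: (x=2, y=3), (x=3, y=4), (x=3, y=6), (x=1, y=8), (x=0, y=9)
  Distance 6: (x=2, y=2), (x=1, y=3), (x=3, y=3), (x=2, y=8)
  Distance 7: (x=2, y=1), (x=1, y=2), (x=3, y=2), (x=3, y=8), (x=2, y=9)  <- goal reached here
One shortest path (7 moves): (x=0, y=4) -> (x=0, y=5) -> (x=0, y=6) -> (x=0, y=7) -> (x=1, y=7) -> (x=1, y=8) -> (x=2, y=8) -> (x=2, y=9)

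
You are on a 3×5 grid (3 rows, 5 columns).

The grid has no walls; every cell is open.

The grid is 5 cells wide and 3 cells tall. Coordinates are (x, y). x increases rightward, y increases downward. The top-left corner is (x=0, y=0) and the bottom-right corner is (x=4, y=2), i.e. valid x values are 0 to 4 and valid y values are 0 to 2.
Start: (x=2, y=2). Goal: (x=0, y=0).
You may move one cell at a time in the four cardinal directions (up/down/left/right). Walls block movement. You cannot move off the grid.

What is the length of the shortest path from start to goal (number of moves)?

BFS from (x=2, y=2) until reaching (x=0, y=0):
  Distance 0: (x=2, y=2)
  Distance 1: (x=2, y=1), (x=1, y=2), (x=3, y=2)
  Distance 2: (x=2, y=0), (x=1, y=1), (x=3, y=1), (x=0, y=2), (x=4, y=2)
  Distance 3: (x=1, y=0), (x=3, y=0), (x=0, y=1), (x=4, y=1)
  Distance 4: (x=0, y=0), (x=4, y=0)  <- goal reached here
One shortest path (4 moves): (x=2, y=2) -> (x=1, y=2) -> (x=0, y=2) -> (x=0, y=1) -> (x=0, y=0)

Answer: Shortest path length: 4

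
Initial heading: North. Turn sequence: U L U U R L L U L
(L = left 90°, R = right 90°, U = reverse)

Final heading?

Answer: Final heading: East

Derivation:
Start: North
  U (U-turn (180°)) -> South
  L (left (90° counter-clockwise)) -> East
  U (U-turn (180°)) -> West
  U (U-turn (180°)) -> East
  R (right (90° clockwise)) -> South
  L (left (90° counter-clockwise)) -> East
  L (left (90° counter-clockwise)) -> North
  U (U-turn (180°)) -> South
  L (left (90° counter-clockwise)) -> East
Final: East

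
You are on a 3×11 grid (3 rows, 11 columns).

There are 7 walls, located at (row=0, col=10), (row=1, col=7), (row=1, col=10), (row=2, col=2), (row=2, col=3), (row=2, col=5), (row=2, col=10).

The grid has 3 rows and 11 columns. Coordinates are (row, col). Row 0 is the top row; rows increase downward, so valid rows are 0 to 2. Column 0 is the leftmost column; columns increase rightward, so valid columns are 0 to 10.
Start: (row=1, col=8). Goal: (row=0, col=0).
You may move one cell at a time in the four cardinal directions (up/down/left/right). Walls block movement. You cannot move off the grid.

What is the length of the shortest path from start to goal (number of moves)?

BFS from (row=1, col=8) until reaching (row=0, col=0):
  Distance 0: (row=1, col=8)
  Distance 1: (row=0, col=8), (row=1, col=9), (row=2, col=8)
  Distance 2: (row=0, col=7), (row=0, col=9), (row=2, col=7), (row=2, col=9)
  Distance 3: (row=0, col=6), (row=2, col=6)
  Distance 4: (row=0, col=5), (row=1, col=6)
  Distance 5: (row=0, col=4), (row=1, col=5)
  Distance 6: (row=0, col=3), (row=1, col=4)
  Distance 7: (row=0, col=2), (row=1, col=3), (row=2, col=4)
  Distance 8: (row=0, col=1), (row=1, col=2)
  Distance 9: (row=0, col=0), (row=1, col=1)  <- goal reached here
One shortest path (9 moves): (row=1, col=8) -> (row=0, col=8) -> (row=0, col=7) -> (row=0, col=6) -> (row=0, col=5) -> (row=0, col=4) -> (row=0, col=3) -> (row=0, col=2) -> (row=0, col=1) -> (row=0, col=0)

Answer: Shortest path length: 9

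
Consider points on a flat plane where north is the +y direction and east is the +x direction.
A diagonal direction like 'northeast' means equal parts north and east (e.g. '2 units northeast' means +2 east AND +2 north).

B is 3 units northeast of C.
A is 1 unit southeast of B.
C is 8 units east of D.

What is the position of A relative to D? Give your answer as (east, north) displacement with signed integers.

Answer: A is at (east=12, north=2) relative to D.

Derivation:
Place D at the origin (east=0, north=0).
  C is 8 units east of D: delta (east=+8, north=+0); C at (east=8, north=0).
  B is 3 units northeast of C: delta (east=+3, north=+3); B at (east=11, north=3).
  A is 1 unit southeast of B: delta (east=+1, north=-1); A at (east=12, north=2).
Therefore A relative to D: (east=12, north=2).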